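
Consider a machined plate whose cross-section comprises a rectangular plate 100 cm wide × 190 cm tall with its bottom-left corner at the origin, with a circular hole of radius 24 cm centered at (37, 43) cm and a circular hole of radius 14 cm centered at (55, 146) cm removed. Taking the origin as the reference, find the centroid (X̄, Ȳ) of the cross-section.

X̄ = 51.23 cm, Ȳ = 98.78 cm

Part | A | x̄ᵢ | ȳᵢ | A·x̄ᵢ | A·ȳᵢ
plate | 19000.00 | 50.00 | 95.00 | 950000.00 | 1805000.00
hole 1 | -1809.56 | 37.00 | 43.00 | -66953.62 | -77810.97
hole 2 | -615.75 | 55.00 | 146.00 | -33866.37 | -89899.82
Σ | 16574.69 |  |  | 849180.01 | 1637289.22
X̄ = 849180.01 / 16574.69 = 51.23 cm
Ȳ = 1637289.22 / 16574.69 = 98.78 cm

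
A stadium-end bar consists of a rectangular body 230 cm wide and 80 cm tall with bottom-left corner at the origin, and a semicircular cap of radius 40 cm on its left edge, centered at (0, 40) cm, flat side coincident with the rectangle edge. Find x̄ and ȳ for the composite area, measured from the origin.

x̄ = 99.14 cm, ȳ = 40.00 cm

rectangular body: A = 230 × 80 = 18400.00, centroid at (115.00, 40.00).
semicircular end: A = ½π·40² = 2513.27, centroid at (-16.98, 40.00).
ΣA = 20913.27 cm²
ΣAx̄ = (18400.00)(115.00) + (2513.27)(-16.98) = 2073333.33 cm³
ΣAȳ = (18400.00)(40.00) + (2513.27)(40.00) = 836530.96 cm³
x̄ = 2073333.33 / 20913.27 = 99.14 cm
ȳ = 836530.96 / 20913.27 = 40.00 cm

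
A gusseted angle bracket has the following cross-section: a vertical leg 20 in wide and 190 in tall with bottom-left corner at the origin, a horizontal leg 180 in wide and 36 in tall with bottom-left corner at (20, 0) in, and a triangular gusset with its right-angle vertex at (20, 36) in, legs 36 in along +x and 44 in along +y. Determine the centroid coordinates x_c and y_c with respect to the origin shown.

x_c = 70.10 in, y_c = 46.76 in

vertical leg: A = 20 × 190 = 3800.00, centroid at (10.00, 95.00).
horizontal leg: A = 180 × 36 = 6480.00, centroid at (110.00, 18.00).
gusset: A = ½·36·44 = 792.00, centroid at (32.00, 50.67).
ΣA = 11072.00 in²
ΣAx_c = (3800.00)(10.00) + (6480.00)(110.00) + (792.00)(32.00) = 776144.00 in³
ΣAy_c = (3800.00)(95.00) + (6480.00)(18.00) + (792.00)(50.67) = 517768.00 in³
x_c = 776144.00 / 11072.00 = 70.10 in
y_c = 517768.00 / 11072.00 = 46.76 in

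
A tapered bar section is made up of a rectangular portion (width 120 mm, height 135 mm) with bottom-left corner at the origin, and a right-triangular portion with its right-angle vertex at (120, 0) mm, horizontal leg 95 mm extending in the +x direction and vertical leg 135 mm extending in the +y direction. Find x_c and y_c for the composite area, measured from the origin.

x_c = 86.00 mm, y_c = 61.12 mm

rectangular portion: A = 120 × 135 = 16200.00, centroid at (60.00, 67.50).
triangular portion: A = ½·95·135 = 6412.50, centroid at (151.67, 45.00).
ΣA = 22612.50 mm², ΣAx_c = 1944562.50 mm³, ΣAy_c = 1382062.50 mm³.
x_c = 1944562.50/22612.50 = 86.00 mm; y_c = 1382062.50/22612.50 = 61.12 mm.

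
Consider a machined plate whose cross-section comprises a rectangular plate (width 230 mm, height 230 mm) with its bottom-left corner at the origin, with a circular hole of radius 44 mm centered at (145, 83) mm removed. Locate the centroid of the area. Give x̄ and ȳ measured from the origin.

plate: A = 230 × 230 = 52900.00, centroid at (115.00, 115.00).
hole: A = −π·44² = -6082.12, centroid at (145.00, 83.00).
ΣA = 46817.88 mm²
ΣAx̄ = (52900.00)(115.00) + (-6082.12)(145.00) = 5201592.11 mm³
ΣAȳ = (52900.00)(115.00) + (-6082.12)(83.00) = 5578683.76 mm³
x̄ = 5201592.11 / 46817.88 = 111.10 mm
ȳ = 5578683.76 / 46817.88 = 119.16 mm

x̄ = 111.10 mm, ȳ = 119.16 mm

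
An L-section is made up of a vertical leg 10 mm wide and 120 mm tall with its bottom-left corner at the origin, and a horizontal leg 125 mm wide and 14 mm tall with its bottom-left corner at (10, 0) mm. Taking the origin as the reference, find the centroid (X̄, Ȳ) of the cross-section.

Part | A | x̄ᵢ | ȳᵢ | A·x̄ᵢ | A·ȳᵢ
vertical leg | 1200.00 | 5.00 | 60.00 | 6000.00 | 72000.00
horizontal leg | 1750.00 | 72.50 | 7.00 | 126875.00 | 12250.00
Σ | 2950.00 |  |  | 132875.00 | 84250.00
X̄ = 132875.00 / 2950.00 = 45.04 mm
Ȳ = 84250.00 / 2950.00 = 28.56 mm

X̄ = 45.04 mm, Ȳ = 28.56 mm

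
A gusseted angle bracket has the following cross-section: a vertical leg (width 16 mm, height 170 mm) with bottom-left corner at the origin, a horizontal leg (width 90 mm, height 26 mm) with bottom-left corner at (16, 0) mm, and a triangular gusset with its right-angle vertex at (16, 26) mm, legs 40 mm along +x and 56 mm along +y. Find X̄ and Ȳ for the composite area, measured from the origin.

vertical leg: A = 16 × 170 = 2720.00, centroid at (8.00, 85.00).
horizontal leg: A = 90 × 26 = 2340.00, centroid at (61.00, 13.00).
gusset: A = ½·40·56 = 1120.00, centroid at (29.33, 44.67).
ΣA = 6180.00 mm², ΣAX̄ = 197353.33 mm³, ΣAȲ = 311646.67 mm³.
X̄ = 197353.33/6180.00 = 31.93 mm; Ȳ = 311646.67/6180.00 = 50.43 mm.

X̄ = 31.93 mm, Ȳ = 50.43 mm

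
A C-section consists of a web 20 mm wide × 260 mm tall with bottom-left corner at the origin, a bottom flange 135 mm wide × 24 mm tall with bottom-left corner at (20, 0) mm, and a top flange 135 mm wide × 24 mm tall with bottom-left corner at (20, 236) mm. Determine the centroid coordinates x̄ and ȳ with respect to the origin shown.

web: A = 20 × 260 = 5200.00, centroid at (10.00, 130.00).
bottom flange: A = 135 × 24 = 3240.00, centroid at (87.50, 12.00).
top flange: A = 135 × 24 = 3240.00, centroid at (87.50, 248.00).
ΣA = 11680.00 mm²
ΣAx̄ = (5200.00)(10.00) + (3240.00)(87.50) + (3240.00)(87.50) = 619000.00 mm³
ΣAȳ = (5200.00)(130.00) + (3240.00)(12.00) + (3240.00)(248.00) = 1518400.00 mm³
x̄ = 619000.00 / 11680.00 = 53.00 mm
ȳ = 1518400.00 / 11680.00 = 130.00 mm

x̄ = 53.00 mm, ȳ = 130.00 mm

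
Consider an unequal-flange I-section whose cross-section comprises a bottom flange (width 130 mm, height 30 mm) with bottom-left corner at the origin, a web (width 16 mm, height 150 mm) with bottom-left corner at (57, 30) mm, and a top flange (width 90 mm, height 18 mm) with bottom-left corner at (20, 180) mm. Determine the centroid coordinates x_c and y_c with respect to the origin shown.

x_c = 65.00 mm, y_c = 77.86 mm

Part | A | x̄ᵢ | ȳᵢ | A·x̄ᵢ | A·ȳᵢ
bottom flange | 3900.00 | 65.00 | 15.00 | 253500.00 | 58500.00
web | 2400.00 | 65.00 | 105.00 | 156000.00 | 252000.00
top flange | 1620.00 | 65.00 | 189.00 | 105300.00 | 306180.00
Σ | 7920.00 |  |  | 514800.00 | 616680.00
x_c = 514800.00 / 7920.00 = 65.00 mm
y_c = 616680.00 / 7920.00 = 77.86 mm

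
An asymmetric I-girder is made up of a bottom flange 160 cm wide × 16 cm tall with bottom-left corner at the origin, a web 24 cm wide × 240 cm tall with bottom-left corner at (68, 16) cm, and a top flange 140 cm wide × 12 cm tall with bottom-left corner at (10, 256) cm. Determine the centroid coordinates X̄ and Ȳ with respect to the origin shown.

X̄ = 80.00 cm, Ȳ = 124.40 cm

bottom flange: A = 160 × 16 = 2560.00, centroid at (80.00, 8.00).
web: A = 24 × 240 = 5760.00, centroid at (80.00, 136.00).
top flange: A = 140 × 12 = 1680.00, centroid at (80.00, 262.00).
ΣA = 10000.00 cm²
ΣAX̄ = (2560.00)(80.00) + (5760.00)(80.00) + (1680.00)(80.00) = 800000.00 cm³
ΣAȲ = (2560.00)(8.00) + (5760.00)(136.00) + (1680.00)(262.00) = 1244000.00 cm³
X̄ = 800000.00 / 10000.00 = 80.00 cm
Ȳ = 1244000.00 / 10000.00 = 124.40 cm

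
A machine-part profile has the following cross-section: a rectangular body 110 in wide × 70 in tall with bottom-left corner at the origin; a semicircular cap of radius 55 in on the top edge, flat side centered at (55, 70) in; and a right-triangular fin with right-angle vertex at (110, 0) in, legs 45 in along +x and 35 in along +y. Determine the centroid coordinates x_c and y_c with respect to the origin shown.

rectangular body: A = 110 × 70 = 7700.00, centroid at (55.00, 35.00).
semicircular top: A = ½π·55² = 4751.66, centroid at (55.00, 93.34).
triangular fin: A = ½·45·35 = 787.50, centroid at (125.00, 11.67).
ΣA = 13239.16 in²
ΣAx_c = (7700.00)(55.00) + (4751.66)(55.00) + (787.50)(125.00) = 783278.74 in³
ΣAy_c = (7700.00)(35.00) + (4751.66)(93.34) + (787.50)(11.67) = 722220.29 in³
x_c = 783278.74 / 13239.16 = 59.16 in
y_c = 722220.29 / 13239.16 = 54.55 in

x_c = 59.16 in, y_c = 54.55 in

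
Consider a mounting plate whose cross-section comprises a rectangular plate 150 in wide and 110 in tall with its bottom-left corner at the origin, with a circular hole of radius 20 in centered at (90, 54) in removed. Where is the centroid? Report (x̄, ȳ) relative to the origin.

x̄ = 73.76 in, ȳ = 55.08 in

plate: A = 150 × 110 = 16500.00, centroid at (75.00, 55.00).
hole: A = −π·20² = -1256.64, centroid at (90.00, 54.00).
ΣA = 15243.36 in², ΣAx̄ = 1124402.66 in³, ΣAȳ = 839641.60 in³.
x̄ = 1124402.66/15243.36 = 73.76 in; ȳ = 839641.60/15243.36 = 55.08 in.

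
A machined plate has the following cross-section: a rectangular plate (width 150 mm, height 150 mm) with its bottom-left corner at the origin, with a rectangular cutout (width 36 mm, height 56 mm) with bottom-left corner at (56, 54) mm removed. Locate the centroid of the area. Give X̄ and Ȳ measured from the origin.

X̄ = 75.10 mm, Ȳ = 74.31 mm

plate: A = 150 × 150 = 22500.00, centroid at (75.00, 75.00).
hole: A = −(36 × 56) = -2016.00, centroid at (74.00, 82.00).
ΣA = 20484.00 mm²
ΣAX̄ = (22500.00)(75.00) + (-2016.00)(74.00) = 1538316.00 mm³
ΣAȲ = (22500.00)(75.00) + (-2016.00)(82.00) = 1522188.00 mm³
X̄ = 1538316.00 / 20484.00 = 75.10 mm
Ȳ = 1522188.00 / 20484.00 = 74.31 mm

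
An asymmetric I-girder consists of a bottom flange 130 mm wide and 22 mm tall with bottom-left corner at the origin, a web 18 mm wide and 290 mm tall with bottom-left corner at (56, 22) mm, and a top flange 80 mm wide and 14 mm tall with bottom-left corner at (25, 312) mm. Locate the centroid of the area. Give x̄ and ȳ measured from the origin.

bottom flange: A = 130 × 22 = 2860.00, centroid at (65.00, 11.00).
web: A = 18 × 290 = 5220.00, centroid at (65.00, 167.00).
top flange: A = 80 × 14 = 1120.00, centroid at (65.00, 319.00).
ΣA = 9200.00 mm², ΣAx̄ = 598000.00 mm³, ΣAȳ = 1260480.00 mm³.
x̄ = 598000.00/9200.00 = 65.00 mm; ȳ = 1260480.00/9200.00 = 137.01 mm.

x̄ = 65.00 mm, ȳ = 137.01 mm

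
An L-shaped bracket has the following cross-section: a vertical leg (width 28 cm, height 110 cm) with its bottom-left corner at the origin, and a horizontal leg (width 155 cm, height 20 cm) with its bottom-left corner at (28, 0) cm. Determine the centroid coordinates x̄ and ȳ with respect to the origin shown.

x̄ = 59.90 cm, ȳ = 32.43 cm

vertical leg: A = 28 × 110 = 3080.00, centroid at (14.00, 55.00).
horizontal leg: A = 155 × 20 = 3100.00, centroid at (105.50, 10.00).
ΣA = 6180.00 cm²
ΣAx̄ = (3080.00)(14.00) + (3100.00)(105.50) = 370170.00 cm³
ΣAȳ = (3080.00)(55.00) + (3100.00)(10.00) = 200400.00 cm³
x̄ = 370170.00 / 6180.00 = 59.90 cm
ȳ = 200400.00 / 6180.00 = 32.43 cm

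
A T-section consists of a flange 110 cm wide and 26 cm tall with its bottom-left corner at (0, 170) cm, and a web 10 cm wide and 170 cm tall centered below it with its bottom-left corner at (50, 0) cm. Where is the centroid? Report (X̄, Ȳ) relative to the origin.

X̄ = 55.00 cm, Ȳ = 146.46 cm

Part | A | x̄ᵢ | ȳᵢ | A·x̄ᵢ | A·ȳᵢ
web | 1700.00 | 55.00 | 85.00 | 93500.00 | 144500.00
flange | 2860.00 | 55.00 | 183.00 | 157300.00 | 523380.00
Σ | 4560.00 |  |  | 250800.00 | 667880.00
X̄ = 250800.00 / 4560.00 = 55.00 cm
Ȳ = 667880.00 / 4560.00 = 146.46 cm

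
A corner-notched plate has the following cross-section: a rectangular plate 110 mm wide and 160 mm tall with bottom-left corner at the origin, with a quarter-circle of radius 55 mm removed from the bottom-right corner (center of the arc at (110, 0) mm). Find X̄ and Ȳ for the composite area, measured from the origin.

Part | A | x̄ᵢ | ȳᵢ | A·x̄ᵢ | A·ȳᵢ
plate | 17600.00 | 55.00 | 80.00 | 968000.00 | 1408000.00
removed quarter-circle | -2375.83 | 86.66 | 23.34 | -205882.91 | -55458.33
Σ | 15224.17 |  |  | 762117.09 | 1352541.67
X̄ = 762117.09 / 15224.17 = 50.06 mm
Ȳ = 1352541.67 / 15224.17 = 88.84 mm

X̄ = 50.06 mm, Ȳ = 88.84 mm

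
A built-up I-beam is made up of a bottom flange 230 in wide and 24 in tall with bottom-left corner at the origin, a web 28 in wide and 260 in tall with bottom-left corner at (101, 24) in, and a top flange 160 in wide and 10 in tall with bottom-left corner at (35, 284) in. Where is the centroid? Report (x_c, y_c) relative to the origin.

x_c = 115.00 in, y_c = 114.57 in

Part | A | x̄ᵢ | ȳᵢ | A·x̄ᵢ | A·ȳᵢ
bottom flange | 5520.00 | 115.00 | 12.00 | 634800.00 | 66240.00
web | 7280.00 | 115.00 | 154.00 | 837200.00 | 1121120.00
top flange | 1600.00 | 115.00 | 289.00 | 184000.00 | 462400.00
Σ | 14400.00 |  |  | 1656000.00 | 1649760.00
x_c = 1656000.00 / 14400.00 = 115.00 in
y_c = 1649760.00 / 14400.00 = 114.57 in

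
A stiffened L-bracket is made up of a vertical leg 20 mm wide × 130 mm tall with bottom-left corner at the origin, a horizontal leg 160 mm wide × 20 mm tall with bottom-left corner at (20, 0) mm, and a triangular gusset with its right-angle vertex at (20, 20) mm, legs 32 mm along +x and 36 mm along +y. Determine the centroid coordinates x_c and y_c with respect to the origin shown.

Part | A | x̄ᵢ | ȳᵢ | A·x̄ᵢ | A·ȳᵢ
vertical leg | 2600.00 | 10.00 | 65.00 | 26000.00 | 169000.00
horizontal leg | 3200.00 | 100.00 | 10.00 | 320000.00 | 32000.00
gusset | 576.00 | 30.67 | 32.00 | 17664.00 | 18432.00
Σ | 6376.00 |  |  | 363664.00 | 219432.00
x_c = 363664.00 / 6376.00 = 57.04 mm
y_c = 219432.00 / 6376.00 = 34.42 mm

x_c = 57.04 mm, y_c = 34.42 mm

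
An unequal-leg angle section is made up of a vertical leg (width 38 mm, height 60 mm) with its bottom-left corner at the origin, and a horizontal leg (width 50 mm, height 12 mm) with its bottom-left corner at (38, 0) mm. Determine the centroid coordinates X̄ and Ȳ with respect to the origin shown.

X̄ = 28.17 mm, Ȳ = 25.00 mm

vertical leg: A = 38 × 60 = 2280.00, centroid at (19.00, 30.00).
horizontal leg: A = 50 × 12 = 600.00, centroid at (63.00, 6.00).
ΣA = 2880.00 mm²
ΣAX̄ = (2280.00)(19.00) + (600.00)(63.00) = 81120.00 mm³
ΣAȲ = (2280.00)(30.00) + (600.00)(6.00) = 72000.00 mm³
X̄ = 81120.00 / 2880.00 = 28.17 mm
Ȳ = 72000.00 / 2880.00 = 25.00 mm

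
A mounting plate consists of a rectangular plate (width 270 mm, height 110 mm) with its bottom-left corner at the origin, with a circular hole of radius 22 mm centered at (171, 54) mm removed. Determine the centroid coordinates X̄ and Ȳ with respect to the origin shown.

Part | A | x̄ᵢ | ȳᵢ | A·x̄ᵢ | A·ȳᵢ
plate | 29700.00 | 135.00 | 55.00 | 4009500.00 | 1633500.00
hole | -1520.53 | 171.00 | 54.00 | -260010.77 | -82108.67
Σ | 28179.47 |  |  | 3749489.23 | 1551391.33
X̄ = 3749489.23 / 28179.47 = 133.06 mm
Ȳ = 1551391.33 / 28179.47 = 55.05 mm

X̄ = 133.06 mm, Ȳ = 55.05 mm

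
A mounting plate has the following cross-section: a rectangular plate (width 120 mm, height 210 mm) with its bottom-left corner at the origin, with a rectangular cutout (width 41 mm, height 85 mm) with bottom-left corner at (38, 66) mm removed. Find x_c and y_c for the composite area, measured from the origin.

x_c = 60.24 mm, y_c = 104.44 mm

plate: A = 120 × 210 = 25200.00, centroid at (60.00, 105.00).
hole: A = −(41 × 85) = -3485.00, centroid at (58.50, 108.50).
ΣA = 21715.00 mm², ΣAx_c = 1308127.50 mm³, ΣAy_c = 2267877.50 mm³.
x_c = 1308127.50/21715.00 = 60.24 mm; y_c = 2267877.50/21715.00 = 104.44 mm.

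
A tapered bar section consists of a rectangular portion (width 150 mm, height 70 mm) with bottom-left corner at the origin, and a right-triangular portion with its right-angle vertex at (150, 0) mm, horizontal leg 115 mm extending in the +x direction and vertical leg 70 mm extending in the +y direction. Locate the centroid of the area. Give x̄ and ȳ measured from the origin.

rectangular portion: A = 150 × 70 = 10500.00, centroid at (75.00, 35.00).
triangular portion: A = ½·115·70 = 4025.00, centroid at (188.33, 23.33).
ΣA = 14525.00 mm², ΣAx̄ = 1545541.67 mm³, ΣAȳ = 461416.67 mm³.
x̄ = 1545541.67/14525.00 = 106.41 mm; ȳ = 461416.67/14525.00 = 31.77 mm.

x̄ = 106.41 mm, ȳ = 31.77 mm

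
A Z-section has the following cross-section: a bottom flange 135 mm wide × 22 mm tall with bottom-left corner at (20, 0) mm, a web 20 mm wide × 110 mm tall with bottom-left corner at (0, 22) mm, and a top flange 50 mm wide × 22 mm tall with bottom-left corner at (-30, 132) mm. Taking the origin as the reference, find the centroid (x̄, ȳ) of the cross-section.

x̄ = 44.08 mm, ȳ = 57.32 mm

bottom flange: A = 135 × 22 = 2970.00, centroid at (87.50, 11.00).
web: A = 20 × 110 = 2200.00, centroid at (10.00, 77.00).
top flange: A = 50 × 22 = 1100.00, centroid at (-5.00, 143.00).
ΣA = 6270.00 mm²
ΣAx̄ = (2970.00)(87.50) + (2200.00)(10.00) + (1100.00)(-5.00) = 276375.00 mm³
ΣAȳ = (2970.00)(11.00) + (2200.00)(77.00) + (1100.00)(143.00) = 359370.00 mm³
x̄ = 276375.00 / 6270.00 = 44.08 mm
ȳ = 359370.00 / 6270.00 = 57.32 mm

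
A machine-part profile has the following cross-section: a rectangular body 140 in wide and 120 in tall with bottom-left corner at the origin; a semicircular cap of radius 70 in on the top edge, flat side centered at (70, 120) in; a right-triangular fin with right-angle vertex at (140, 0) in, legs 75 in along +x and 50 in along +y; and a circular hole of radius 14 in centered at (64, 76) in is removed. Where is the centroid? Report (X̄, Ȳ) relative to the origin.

X̄ = 77.06 in, Ȳ = 83.27 in

Part | A | x̄ᵢ | ȳᵢ | A·x̄ᵢ | A·ȳᵢ
rectangular body | 16800.00 | 70.00 | 60.00 | 1176000.00 | 1008000.00
semicircular top | 7696.90 | 70.00 | 149.71 | 538783.14 | 1152294.91
triangular fin | 1875.00 | 165.00 | 16.67 | 309375.00 | 31250.00
hole | -615.75 | 64.00 | 76.00 | -39408.14 | -46797.16
Σ | 25756.15 |  |  | 1984750.00 | 2144747.74
X̄ = 1984750.00 / 25756.15 = 77.06 in
Ȳ = 2144747.74 / 25756.15 = 83.27 in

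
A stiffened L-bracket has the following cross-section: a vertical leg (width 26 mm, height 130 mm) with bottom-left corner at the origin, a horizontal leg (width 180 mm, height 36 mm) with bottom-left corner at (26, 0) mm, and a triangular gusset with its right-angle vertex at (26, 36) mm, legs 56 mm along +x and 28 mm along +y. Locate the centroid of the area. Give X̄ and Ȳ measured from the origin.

X̄ = 78.04 mm, Ȳ = 34.94 mm

vertical leg: A = 26 × 130 = 3380.00, centroid at (13.00, 65.00).
horizontal leg: A = 180 × 36 = 6480.00, centroid at (116.00, 18.00).
gusset: A = ½·56·28 = 784.00, centroid at (44.67, 45.33).
ΣA = 10644.00 mm²
ΣAX̄ = (3380.00)(13.00) + (6480.00)(116.00) + (784.00)(44.67) = 830638.67 mm³
ΣAȲ = (3380.00)(65.00) + (6480.00)(18.00) + (784.00)(45.33) = 371881.33 mm³
X̄ = 830638.67 / 10644.00 = 78.04 mm
Ȳ = 371881.33 / 10644.00 = 34.94 mm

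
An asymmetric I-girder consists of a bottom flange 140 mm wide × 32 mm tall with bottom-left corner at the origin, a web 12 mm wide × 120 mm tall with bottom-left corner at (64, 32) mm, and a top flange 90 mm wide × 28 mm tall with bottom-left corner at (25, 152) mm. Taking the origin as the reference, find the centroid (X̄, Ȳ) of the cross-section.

Part | A | x̄ᵢ | ȳᵢ | A·x̄ᵢ | A·ȳᵢ
bottom flange | 4480.00 | 70.00 | 16.00 | 313600.00 | 71680.00
web | 1440.00 | 70.00 | 92.00 | 100800.00 | 132480.00
top flange | 2520.00 | 70.00 | 166.00 | 176400.00 | 418320.00
Σ | 8440.00 |  |  | 590800.00 | 622480.00
X̄ = 590800.00 / 8440.00 = 70.00 mm
Ȳ = 622480.00 / 8440.00 = 73.75 mm

X̄ = 70.00 mm, Ȳ = 73.75 mm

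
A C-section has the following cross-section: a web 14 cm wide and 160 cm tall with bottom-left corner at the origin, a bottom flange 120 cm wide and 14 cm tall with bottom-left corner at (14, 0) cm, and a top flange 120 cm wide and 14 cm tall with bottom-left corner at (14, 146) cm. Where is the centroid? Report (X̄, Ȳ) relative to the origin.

web: A = 14 × 160 = 2240.00, centroid at (7.00, 80.00).
bottom flange: A = 120 × 14 = 1680.00, centroid at (74.00, 7.00).
top flange: A = 120 × 14 = 1680.00, centroid at (74.00, 153.00).
ΣA = 5600.00 cm²
ΣAX̄ = (2240.00)(7.00) + (1680.00)(74.00) + (1680.00)(74.00) = 264320.00 cm³
ΣAȲ = (2240.00)(80.00) + (1680.00)(7.00) + (1680.00)(153.00) = 448000.00 cm³
X̄ = 264320.00 / 5600.00 = 47.20 cm
Ȳ = 448000.00 / 5600.00 = 80.00 cm

X̄ = 47.20 cm, Ȳ = 80.00 cm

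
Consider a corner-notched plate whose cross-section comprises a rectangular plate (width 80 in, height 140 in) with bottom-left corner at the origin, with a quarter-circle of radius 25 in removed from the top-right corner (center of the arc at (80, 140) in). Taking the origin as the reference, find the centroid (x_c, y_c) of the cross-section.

plate: A = 80 × 140 = 11200.00, centroid at (40.00, 70.00).
removed quarter-circle: A = −¼π·25² = -490.87, centroid at (69.39, 129.39).
ΣA = 10709.13 in², ΣAx_c = 413938.43 in³, ΣAy_c = 720485.99 in³.
x_c = 413938.43/10709.13 = 38.65 in; y_c = 720485.99/10709.13 = 67.28 in.

x_c = 38.65 in, y_c = 67.28 in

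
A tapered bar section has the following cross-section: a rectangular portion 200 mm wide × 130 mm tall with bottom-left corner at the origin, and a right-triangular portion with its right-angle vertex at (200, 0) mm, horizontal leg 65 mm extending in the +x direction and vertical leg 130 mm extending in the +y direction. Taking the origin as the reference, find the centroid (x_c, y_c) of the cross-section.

x_c = 117.01 mm, y_c = 61.97 mm

rectangular portion: A = 200 × 130 = 26000.00, centroid at (100.00, 65.00).
triangular portion: A = ½·65·130 = 4225.00, centroid at (221.67, 43.33).
ΣA = 30225.00 mm²
ΣAx_c = (26000.00)(100.00) + (4225.00)(221.67) = 3536541.67 mm³
ΣAy_c = (26000.00)(65.00) + (4225.00)(43.33) = 1873083.33 mm³
x_c = 3536541.67 / 30225.00 = 117.01 mm
y_c = 1873083.33 / 30225.00 = 61.97 mm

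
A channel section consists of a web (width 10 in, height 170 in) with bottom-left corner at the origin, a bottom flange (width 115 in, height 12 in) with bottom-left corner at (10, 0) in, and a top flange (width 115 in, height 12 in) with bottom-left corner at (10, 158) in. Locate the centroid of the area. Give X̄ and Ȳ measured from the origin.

X̄ = 43.68 in, Ȳ = 85.00 in

web: A = 10 × 170 = 1700.00, centroid at (5.00, 85.00).
bottom flange: A = 115 × 12 = 1380.00, centroid at (67.50, 6.00).
top flange: A = 115 × 12 = 1380.00, centroid at (67.50, 164.00).
ΣA = 4460.00 in²
ΣAX̄ = (1700.00)(5.00) + (1380.00)(67.50) + (1380.00)(67.50) = 194800.00 in³
ΣAȲ = (1700.00)(85.00) + (1380.00)(6.00) + (1380.00)(164.00) = 379100.00 in³
X̄ = 194800.00 / 4460.00 = 43.68 in
Ȳ = 379100.00 / 4460.00 = 85.00 in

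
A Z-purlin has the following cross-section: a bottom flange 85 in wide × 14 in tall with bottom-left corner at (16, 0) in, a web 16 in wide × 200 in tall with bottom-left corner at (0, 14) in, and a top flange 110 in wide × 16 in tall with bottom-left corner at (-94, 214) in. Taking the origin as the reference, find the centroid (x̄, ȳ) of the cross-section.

x̄ = 4.32 in, ȳ = 124.20 in

Part | A | x̄ᵢ | ȳᵢ | A·x̄ᵢ | A·ȳᵢ
bottom flange | 1190.00 | 58.50 | 7.00 | 69615.00 | 8330.00
web | 3200.00 | 8.00 | 114.00 | 25600.00 | 364800.00
top flange | 1760.00 | -39.00 | 222.00 | -68640.00 | 390720.00
Σ | 6150.00 |  |  | 26575.00 | 763850.00
x̄ = 26575.00 / 6150.00 = 4.32 in
ȳ = 763850.00 / 6150.00 = 124.20 in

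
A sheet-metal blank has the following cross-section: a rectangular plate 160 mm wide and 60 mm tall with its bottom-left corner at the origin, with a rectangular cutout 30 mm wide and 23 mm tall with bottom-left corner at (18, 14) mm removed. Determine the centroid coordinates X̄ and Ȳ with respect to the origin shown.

X̄ = 83.64 mm, Ȳ = 30.35 mm

plate: A = 160 × 60 = 9600.00, centroid at (80.00, 30.00).
hole: A = −(30 × 23) = -690.00, centroid at (33.00, 25.50).
ΣA = 8910.00 mm², ΣAX̄ = 745230.00 mm³, ΣAȲ = 270405.00 mm³.
X̄ = 745230.00/8910.00 = 83.64 mm; Ȳ = 270405.00/8910.00 = 30.35 mm.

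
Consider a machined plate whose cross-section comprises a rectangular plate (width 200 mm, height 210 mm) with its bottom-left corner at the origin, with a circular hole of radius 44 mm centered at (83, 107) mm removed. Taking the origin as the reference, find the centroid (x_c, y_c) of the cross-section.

x_c = 102.88 mm, y_c = 104.66 mm

Part | A | x̄ᵢ | ȳᵢ | A·x̄ᵢ | A·ȳᵢ
plate | 42000.00 | 100.00 | 105.00 | 4200000.00 | 4410000.00
hole | -6082.12 | 83.00 | 107.00 | -504816.24 | -650787.20
Σ | 35917.88 |  |  | 3695183.76 | 3759212.80
x_c = 3695183.76 / 35917.88 = 102.88 mm
y_c = 3759212.80 / 35917.88 = 104.66 mm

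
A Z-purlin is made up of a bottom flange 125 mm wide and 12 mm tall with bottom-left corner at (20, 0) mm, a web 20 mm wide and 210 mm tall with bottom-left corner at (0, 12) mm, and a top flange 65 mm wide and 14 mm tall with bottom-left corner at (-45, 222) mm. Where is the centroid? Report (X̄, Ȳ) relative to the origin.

bottom flange: A = 125 × 12 = 1500.00, centroid at (82.50, 6.00).
web: A = 20 × 210 = 4200.00, centroid at (10.00, 117.00).
top flange: A = 65 × 14 = 910.00, centroid at (-12.50, 229.00).
ΣA = 6610.00 mm², ΣAX̄ = 154375.00 mm³, ΣAȲ = 708790.00 mm³.
X̄ = 154375.00/6610.00 = 23.35 mm; Ȳ = 708790.00/6610.00 = 107.23 mm.

X̄ = 23.35 mm, Ȳ = 107.23 mm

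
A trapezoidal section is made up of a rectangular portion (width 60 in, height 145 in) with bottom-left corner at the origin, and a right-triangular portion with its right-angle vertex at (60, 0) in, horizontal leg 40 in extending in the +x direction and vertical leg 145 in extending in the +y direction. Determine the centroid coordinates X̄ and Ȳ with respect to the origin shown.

rectangular portion: A = 60 × 145 = 8700.00, centroid at (30.00, 72.50).
triangular portion: A = ½·40·145 = 2900.00, centroid at (73.33, 48.33).
ΣA = 11600.00 in², ΣAX̄ = 473666.67 in³, ΣAȲ = 770916.67 in³.
X̄ = 473666.67/11600.00 = 40.83 in; Ȳ = 770916.67/11600.00 = 66.46 in.

X̄ = 40.83 in, Ȳ = 66.46 in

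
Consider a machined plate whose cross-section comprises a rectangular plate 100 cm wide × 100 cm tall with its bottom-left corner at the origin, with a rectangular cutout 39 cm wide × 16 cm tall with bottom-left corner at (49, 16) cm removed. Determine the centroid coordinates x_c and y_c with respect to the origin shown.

plate: A = 100 × 100 = 10000.00, centroid at (50.00, 50.00).
hole: A = −(39 × 16) = -624.00, centroid at (68.50, 24.00).
ΣA = 9376.00 cm², ΣAx_c = 457256.00 cm³, ΣAy_c = 485024.00 cm³.
x_c = 457256.00/9376.00 = 48.77 cm; y_c = 485024.00/9376.00 = 51.73 cm.

x_c = 48.77 cm, y_c = 51.73 cm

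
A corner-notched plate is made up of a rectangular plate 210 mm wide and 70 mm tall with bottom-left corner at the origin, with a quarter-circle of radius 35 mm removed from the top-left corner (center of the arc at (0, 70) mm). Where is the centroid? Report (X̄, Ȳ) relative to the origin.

plate: A = 210 × 70 = 14700.00, centroid at (105.00, 35.00).
removed quarter-circle: A = −¼π·35² = -962.11, centroid at (14.85, 55.15).
ΣA = 13737.89 mm²
ΣAX̄ = (14700.00)(105.00) + (-962.11)(14.85) = 1529208.33 mm³
ΣAȲ = (14700.00)(35.00) + (-962.11)(55.15) = 461443.77 mm³
X̄ = 1529208.33 / 13737.89 = 111.31 mm
Ȳ = 461443.77 / 13737.89 = 33.59 mm

X̄ = 111.31 mm, Ȳ = 33.59 mm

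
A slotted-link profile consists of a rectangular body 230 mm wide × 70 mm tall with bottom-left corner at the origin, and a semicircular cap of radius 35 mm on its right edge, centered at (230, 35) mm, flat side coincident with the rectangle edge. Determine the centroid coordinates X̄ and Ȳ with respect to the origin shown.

Part | A | x̄ᵢ | ȳᵢ | A·x̄ᵢ | A·ȳᵢ
rectangular body | 16100.00 | 115.00 | 35.00 | 1851500.00 | 563500.00
semicircular end | 1924.23 | 244.85 | 35.00 | 471155.20 | 67347.89
Σ | 18024.23 |  |  | 2322655.20 | 630847.89
X̄ = 2322655.20 / 18024.23 = 128.86 mm
Ȳ = 630847.89 / 18024.23 = 35.00 mm

X̄ = 128.86 mm, Ȳ = 35.00 mm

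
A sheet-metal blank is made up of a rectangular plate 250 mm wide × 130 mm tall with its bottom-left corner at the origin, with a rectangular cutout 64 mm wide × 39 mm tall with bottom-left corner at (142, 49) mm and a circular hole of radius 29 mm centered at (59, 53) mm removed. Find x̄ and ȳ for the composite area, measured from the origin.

x̄ = 126.90 mm, ȳ = 65.84 mm

plate: A = 250 × 130 = 32500.00, centroid at (125.00, 65.00).
hole 1: A = −(64 × 39) = -2496.00, centroid at (174.00, 68.50).
hole 2: A = −π·29² = -2642.08, centroid at (59.00, 53.00).
ΣA = 27361.92 mm², ΣAx̄ = 3472313.31 mm³, ΣAȳ = 1801493.79 mm³.
x̄ = 3472313.31/27361.92 = 126.90 mm; ȳ = 1801493.79/27361.92 = 65.84 mm.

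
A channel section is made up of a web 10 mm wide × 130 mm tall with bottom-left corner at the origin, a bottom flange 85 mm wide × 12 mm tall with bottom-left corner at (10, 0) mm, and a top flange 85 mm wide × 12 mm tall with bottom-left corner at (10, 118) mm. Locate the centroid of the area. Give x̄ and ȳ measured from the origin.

Part | A | x̄ᵢ | ȳᵢ | A·x̄ᵢ | A·ȳᵢ
web | 1300.00 | 5.00 | 65.00 | 6500.00 | 84500.00
bottom flange | 1020.00 | 52.50 | 6.00 | 53550.00 | 6120.00
top flange | 1020.00 | 52.50 | 124.00 | 53550.00 | 126480.00
Σ | 3340.00 |  |  | 113600.00 | 217100.00
x̄ = 113600.00 / 3340.00 = 34.01 mm
ȳ = 217100.00 / 3340.00 = 65.00 mm

x̄ = 34.01 mm, ȳ = 65.00 mm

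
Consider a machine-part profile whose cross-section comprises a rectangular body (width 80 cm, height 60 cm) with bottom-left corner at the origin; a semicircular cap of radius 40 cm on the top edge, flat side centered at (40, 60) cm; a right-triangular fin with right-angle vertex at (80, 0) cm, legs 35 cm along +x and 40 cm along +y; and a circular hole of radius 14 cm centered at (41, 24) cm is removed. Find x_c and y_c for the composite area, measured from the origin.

Part | A | x̄ᵢ | ȳᵢ | A·x̄ᵢ | A·ȳᵢ
rectangular body | 4800.00 | 40.00 | 30.00 | 192000.00 | 144000.00
semicircular top | 2513.27 | 40.00 | 76.98 | 100530.96 | 193463.11
triangular fin | 700.00 | 91.67 | 13.33 | 64166.67 | 9333.33
hole | -615.75 | 41.00 | 24.00 | -25245.84 | -14778.05
Σ | 7397.52 |  |  | 331451.79 | 332018.40
x_c = 331451.79 / 7397.52 = 44.81 cm
y_c = 332018.40 / 7397.52 = 44.88 cm

x_c = 44.81 cm, y_c = 44.88 cm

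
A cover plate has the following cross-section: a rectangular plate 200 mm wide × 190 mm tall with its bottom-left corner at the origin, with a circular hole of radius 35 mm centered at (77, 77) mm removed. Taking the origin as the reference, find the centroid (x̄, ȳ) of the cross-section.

x̄ = 102.59 mm, ȳ = 97.03 mm

Part | A | x̄ᵢ | ȳᵢ | A·x̄ᵢ | A·ȳᵢ
plate | 38000.00 | 100.00 | 95.00 | 3800000.00 | 3610000.00
hole | -3848.45 | 77.00 | 77.00 | -296330.73 | -296330.73
Σ | 34151.55 |  |  | 3503669.27 | 3313669.27
x̄ = 3503669.27 / 34151.55 = 102.59 mm
ȳ = 3313669.27 / 34151.55 = 97.03 mm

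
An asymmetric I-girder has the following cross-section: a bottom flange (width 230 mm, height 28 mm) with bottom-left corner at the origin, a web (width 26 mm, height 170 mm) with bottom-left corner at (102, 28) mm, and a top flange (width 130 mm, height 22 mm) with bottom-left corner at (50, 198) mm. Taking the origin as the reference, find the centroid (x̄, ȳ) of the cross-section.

x̄ = 115.00 mm, ȳ = 86.54 mm

bottom flange: A = 230 × 28 = 6440.00, centroid at (115.00, 14.00).
web: A = 26 × 170 = 4420.00, centroid at (115.00, 113.00).
top flange: A = 130 × 22 = 2860.00, centroid at (115.00, 209.00).
ΣA = 13720.00 mm², ΣAx̄ = 1577800.00 mm³, ΣAȳ = 1187360.00 mm³.
x̄ = 1577800.00/13720.00 = 115.00 mm; ȳ = 1187360.00/13720.00 = 86.54 mm.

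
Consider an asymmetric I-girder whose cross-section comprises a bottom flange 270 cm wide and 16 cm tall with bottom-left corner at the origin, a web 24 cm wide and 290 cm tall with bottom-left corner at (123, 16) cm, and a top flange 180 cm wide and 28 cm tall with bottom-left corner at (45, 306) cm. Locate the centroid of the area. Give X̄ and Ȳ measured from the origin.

Part | A | x̄ᵢ | ȳᵢ | A·x̄ᵢ | A·ȳᵢ
bottom flange | 4320.00 | 135.00 | 8.00 | 583200.00 | 34560.00
web | 6960.00 | 135.00 | 161.00 | 939600.00 | 1120560.00
top flange | 5040.00 | 135.00 | 320.00 | 680400.00 | 1612800.00
Σ | 16320.00 |  |  | 2203200.00 | 2767920.00
X̄ = 2203200.00 / 16320.00 = 135.00 cm
Ȳ = 2767920.00 / 16320.00 = 169.60 cm

X̄ = 135.00 cm, Ȳ = 169.60 cm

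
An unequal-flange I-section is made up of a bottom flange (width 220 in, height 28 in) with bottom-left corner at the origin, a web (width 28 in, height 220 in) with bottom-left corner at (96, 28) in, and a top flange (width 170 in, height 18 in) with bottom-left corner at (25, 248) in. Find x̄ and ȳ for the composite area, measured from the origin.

Part | A | x̄ᵢ | ȳᵢ | A·x̄ᵢ | A·ȳᵢ
bottom flange | 6160.00 | 110.00 | 14.00 | 677600.00 | 86240.00
web | 6160.00 | 110.00 | 138.00 | 677600.00 | 850080.00
top flange | 3060.00 | 110.00 | 257.00 | 336600.00 | 786420.00
Σ | 15380.00 |  |  | 1691800.00 | 1722740.00
x̄ = 1691800.00 / 15380.00 = 110.00 in
ȳ = 1722740.00 / 15380.00 = 112.01 in

x̄ = 110.00 in, ȳ = 112.01 in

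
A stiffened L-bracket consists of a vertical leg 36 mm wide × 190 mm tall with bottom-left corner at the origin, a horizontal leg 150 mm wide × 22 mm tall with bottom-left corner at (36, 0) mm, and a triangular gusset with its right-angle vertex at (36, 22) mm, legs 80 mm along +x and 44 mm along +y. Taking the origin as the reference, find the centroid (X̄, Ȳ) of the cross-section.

vertical leg: A = 36 × 190 = 6840.00, centroid at (18.00, 95.00).
horizontal leg: A = 150 × 22 = 3300.00, centroid at (111.00, 11.00).
gusset: A = ½·80·44 = 1760.00, centroid at (62.67, 36.67).
ΣA = 11900.00 mm², ΣAX̄ = 599713.33 mm³, ΣAȲ = 750633.33 mm³.
X̄ = 599713.33/11900.00 = 50.40 mm; Ȳ = 750633.33/11900.00 = 63.08 mm.

X̄ = 50.40 mm, Ȳ = 63.08 mm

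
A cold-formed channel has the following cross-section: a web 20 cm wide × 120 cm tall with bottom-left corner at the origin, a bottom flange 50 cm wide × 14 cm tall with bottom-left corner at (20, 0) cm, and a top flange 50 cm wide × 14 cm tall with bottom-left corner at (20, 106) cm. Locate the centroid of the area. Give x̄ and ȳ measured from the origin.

x̄ = 22.89 cm, ȳ = 60.00 cm

web: A = 20 × 120 = 2400.00, centroid at (10.00, 60.00).
bottom flange: A = 50 × 14 = 700.00, centroid at (45.00, 7.00).
top flange: A = 50 × 14 = 700.00, centroid at (45.00, 113.00).
ΣA = 3800.00 cm², ΣAx̄ = 87000.00 cm³, ΣAȳ = 228000.00 cm³.
x̄ = 87000.00/3800.00 = 22.89 cm; ȳ = 228000.00/3800.00 = 60.00 cm.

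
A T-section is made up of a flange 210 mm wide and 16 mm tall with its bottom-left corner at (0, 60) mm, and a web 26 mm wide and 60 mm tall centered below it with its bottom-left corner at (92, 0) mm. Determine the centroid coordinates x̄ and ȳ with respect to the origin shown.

web: A = 26 × 60 = 1560.00, centroid at (105.00, 30.00).
flange: A = 210 × 16 = 3360.00, centroid at (105.00, 68.00).
ΣA = 4920.00 mm²
ΣAx̄ = (1560.00)(105.00) + (3360.00)(105.00) = 516600.00 mm³
ΣAȳ = (1560.00)(30.00) + (3360.00)(68.00) = 275280.00 mm³
x̄ = 516600.00 / 4920.00 = 105.00 mm
ȳ = 275280.00 / 4920.00 = 55.95 mm

x̄ = 105.00 mm, ȳ = 55.95 mm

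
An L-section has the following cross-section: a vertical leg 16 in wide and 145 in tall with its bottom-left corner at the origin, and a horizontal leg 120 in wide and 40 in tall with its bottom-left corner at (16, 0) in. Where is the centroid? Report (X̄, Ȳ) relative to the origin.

X̄ = 53.84 in, Ȳ = 37.11 in

Part | A | x̄ᵢ | ȳᵢ | A·x̄ᵢ | A·ȳᵢ
vertical leg | 2320.00 | 8.00 | 72.50 | 18560.00 | 168200.00
horizontal leg | 4800.00 | 76.00 | 20.00 | 364800.00 | 96000.00
Σ | 7120.00 |  |  | 383360.00 | 264200.00
X̄ = 383360.00 / 7120.00 = 53.84 in
Ȳ = 264200.00 / 7120.00 = 37.11 in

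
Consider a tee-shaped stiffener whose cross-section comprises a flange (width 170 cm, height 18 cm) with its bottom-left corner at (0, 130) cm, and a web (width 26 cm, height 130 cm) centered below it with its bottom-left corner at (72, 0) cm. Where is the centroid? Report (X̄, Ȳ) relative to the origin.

X̄ = 85.00 cm, Ȳ = 100.16 cm

Part | A | x̄ᵢ | ȳᵢ | A·x̄ᵢ | A·ȳᵢ
web | 3380.00 | 85.00 | 65.00 | 287300.00 | 219700.00
flange | 3060.00 | 85.00 | 139.00 | 260100.00 | 425340.00
Σ | 6440.00 |  |  | 547400.00 | 645040.00
X̄ = 547400.00 / 6440.00 = 85.00 cm
Ȳ = 645040.00 / 6440.00 = 100.16 cm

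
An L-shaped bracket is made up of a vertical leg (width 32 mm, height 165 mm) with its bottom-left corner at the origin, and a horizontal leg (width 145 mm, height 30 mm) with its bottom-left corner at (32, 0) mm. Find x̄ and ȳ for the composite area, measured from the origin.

Part | A | x̄ᵢ | ȳᵢ | A·x̄ᵢ | A·ȳᵢ
vertical leg | 5280.00 | 16.00 | 82.50 | 84480.00 | 435600.00
horizontal leg | 4350.00 | 104.50 | 15.00 | 454575.00 | 65250.00
Σ | 9630.00 |  |  | 539055.00 | 500850.00
x̄ = 539055.00 / 9630.00 = 55.98 mm
ȳ = 500850.00 / 9630.00 = 52.01 mm

x̄ = 55.98 mm, ȳ = 52.01 mm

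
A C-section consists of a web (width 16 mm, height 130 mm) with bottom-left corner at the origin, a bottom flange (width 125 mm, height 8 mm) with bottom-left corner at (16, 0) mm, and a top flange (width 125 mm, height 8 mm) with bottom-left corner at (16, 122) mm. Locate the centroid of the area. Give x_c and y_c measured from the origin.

web: A = 16 × 130 = 2080.00, centroid at (8.00, 65.00).
bottom flange: A = 125 × 8 = 1000.00, centroid at (78.50, 4.00).
top flange: A = 125 × 8 = 1000.00, centroid at (78.50, 126.00).
ΣA = 4080.00 mm², ΣAx_c = 173640.00 mm³, ΣAy_c = 265200.00 mm³.
x_c = 173640.00/4080.00 = 42.56 mm; y_c = 265200.00/4080.00 = 65.00 mm.

x_c = 42.56 mm, y_c = 65.00 mm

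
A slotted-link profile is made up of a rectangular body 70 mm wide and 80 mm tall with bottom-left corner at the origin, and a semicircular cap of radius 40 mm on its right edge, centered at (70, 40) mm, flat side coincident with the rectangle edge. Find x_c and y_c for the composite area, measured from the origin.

x_c = 51.10 mm, y_c = 40.00 mm

rectangular body: A = 70 × 80 = 5600.00, centroid at (35.00, 40.00).
semicircular end: A = ½π·40² = 2513.27, centroid at (86.98, 40.00).
ΣA = 8113.27 mm²
ΣAx_c = (5600.00)(35.00) + (2513.27)(86.98) = 414595.86 mm³
ΣAy_c = (5600.00)(40.00) + (2513.27)(40.00) = 324530.96 mm³
x_c = 414595.86 / 8113.27 = 51.10 mm
y_c = 324530.96 / 8113.27 = 40.00 mm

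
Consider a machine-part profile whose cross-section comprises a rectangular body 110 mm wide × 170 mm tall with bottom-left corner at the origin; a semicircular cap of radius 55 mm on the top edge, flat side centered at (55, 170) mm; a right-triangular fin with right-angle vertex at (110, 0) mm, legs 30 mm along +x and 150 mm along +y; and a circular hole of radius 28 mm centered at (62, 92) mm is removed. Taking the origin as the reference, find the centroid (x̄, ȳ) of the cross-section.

rectangular body: A = 110 × 170 = 18700.00, centroid at (55.00, 85.00).
semicircular top: A = ½π·55² = 4751.66, centroid at (55.00, 193.34).
triangular fin: A = ½·30·150 = 2250.00, centroid at (120.00, 50.00).
hole: A = −π·28² = -2463.01, centroid at (62.00, 92.00).
ΣA = 23238.65 mm²
ΣAx̄ = (18700.00)(55.00) + (4751.66)(55.00) + (2250.00)(120.00) + (-2463.01)(62.00) = 1407134.70 mm³
ΣAȳ = (18700.00)(85.00) + (4751.66)(193.34) + (2250.00)(50.00) + (-2463.01)(92.00) = 2394101.88 mm³
x̄ = 1407134.70 / 23238.65 = 60.55 mm
ȳ = 2394101.88 / 23238.65 = 103.02 mm

x̄ = 60.55 mm, ȳ = 103.02 mm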